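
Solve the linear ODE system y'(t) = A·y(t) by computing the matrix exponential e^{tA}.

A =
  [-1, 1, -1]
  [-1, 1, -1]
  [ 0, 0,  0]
e^{tA} =
  [1 - t, t, -t]
  [-t, t + 1, -t]
  [0, 0, 1]

Strategy: write A = P · J · P⁻¹ where J is a Jordan canonical form, so e^{tA} = P · e^{tJ} · P⁻¹, and e^{tJ} can be computed block-by-block.

A has Jordan form
J =
  [0, 1, 0]
  [0, 0, 0]
  [0, 0, 0]
(up to reordering of blocks).

Per-block formulas:
  For a 2×2 Jordan block J_2(0): exp(t · J_2(0)) = e^(0t)·(I + t·N), where N is the 2×2 nilpotent shift.
  For a 1×1 block at λ = 0: exp(t · [0]) = [e^(0t)].

After assembling e^{tJ} and conjugating by P, we get:

e^{tA} =
  [1 - t, t, -t]
  [-t, t + 1, -t]
  [0, 0, 1]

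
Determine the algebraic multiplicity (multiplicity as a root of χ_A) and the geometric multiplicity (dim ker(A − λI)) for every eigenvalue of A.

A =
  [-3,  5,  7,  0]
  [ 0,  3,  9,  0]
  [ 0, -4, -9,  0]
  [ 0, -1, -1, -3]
λ = -3: alg = 4, geom = 2

Step 1 — factor the characteristic polynomial to read off the algebraic multiplicities:
  χ_A(x) = (x + 3)^4

Step 2 — compute geometric multiplicities via the rank-nullity identity g(λ) = n − rank(A − λI):
  rank(A − (-3)·I) = 2, so dim ker(A − (-3)·I) = n − 2 = 2

Summary:
  λ = -3: algebraic multiplicity = 4, geometric multiplicity = 2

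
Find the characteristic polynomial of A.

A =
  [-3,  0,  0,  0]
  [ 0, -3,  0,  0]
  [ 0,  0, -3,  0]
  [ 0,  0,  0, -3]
x^4 + 12*x^3 + 54*x^2 + 108*x + 81

Expanding det(x·I − A) (e.g. by cofactor expansion or by noting that A is similar to its Jordan form J, which has the same characteristic polynomial as A) gives
  χ_A(x) = x^4 + 12*x^3 + 54*x^2 + 108*x + 81
which factors as (x + 3)^4. The eigenvalues (with algebraic multiplicities) are λ = -3 with multiplicity 4.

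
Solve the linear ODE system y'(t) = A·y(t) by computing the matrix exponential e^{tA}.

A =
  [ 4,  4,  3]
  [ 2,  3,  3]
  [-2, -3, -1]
e^{tA} =
  [3*t^2*exp(2*t) + 2*t*exp(2*t) + exp(2*t), 3*t^2*exp(2*t)/2 + 4*t*exp(2*t), 9*t^2*exp(2*t)/2 + 3*t*exp(2*t)]
  [2*t*exp(2*t), t*exp(2*t) + exp(2*t), 3*t*exp(2*t)]
  [-2*t^2*exp(2*t) - 2*t*exp(2*t), -t^2*exp(2*t) - 3*t*exp(2*t), -3*t^2*exp(2*t) - 3*t*exp(2*t) + exp(2*t)]

Strategy: write A = P · J · P⁻¹ where J is a Jordan canonical form, so e^{tA} = P · e^{tJ} · P⁻¹, and e^{tJ} can be computed block-by-block.

A has Jordan form
J =
  [2, 1, 0]
  [0, 2, 1]
  [0, 0, 2]
(up to reordering of blocks).

Per-block formulas:
  For a 3×3 Jordan block J_3(2): exp(t · J_3(2)) = e^(2t)·(I + t·N + (t^2/2)·N^2), where N is the 3×3 nilpotent shift.

After assembling e^{tJ} and conjugating by P, we get:

e^{tA} =
  [3*t^2*exp(2*t) + 2*t*exp(2*t) + exp(2*t), 3*t^2*exp(2*t)/2 + 4*t*exp(2*t), 9*t^2*exp(2*t)/2 + 3*t*exp(2*t)]
  [2*t*exp(2*t), t*exp(2*t) + exp(2*t), 3*t*exp(2*t)]
  [-2*t^2*exp(2*t) - 2*t*exp(2*t), -t^2*exp(2*t) - 3*t*exp(2*t), -3*t^2*exp(2*t) - 3*t*exp(2*t) + exp(2*t)]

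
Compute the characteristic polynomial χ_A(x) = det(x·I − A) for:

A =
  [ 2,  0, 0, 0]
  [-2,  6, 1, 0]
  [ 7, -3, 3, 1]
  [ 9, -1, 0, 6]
x^4 - 17*x^3 + 105*x^2 - 275*x + 250

Expanding det(x·I − A) (e.g. by cofactor expansion or by noting that A is similar to its Jordan form J, which has the same characteristic polynomial as A) gives
  χ_A(x) = x^4 - 17*x^3 + 105*x^2 - 275*x + 250
which factors as (x - 5)^3*(x - 2). The eigenvalues (with algebraic multiplicities) are λ = 2 with multiplicity 1, λ = 5 with multiplicity 3.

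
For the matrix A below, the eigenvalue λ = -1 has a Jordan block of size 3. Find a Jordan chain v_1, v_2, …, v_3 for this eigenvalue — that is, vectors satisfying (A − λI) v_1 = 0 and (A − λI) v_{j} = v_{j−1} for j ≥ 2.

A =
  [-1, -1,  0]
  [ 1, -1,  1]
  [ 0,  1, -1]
A Jordan chain for λ = -1 of length 3:
v_1 = (-1, 0, 1)ᵀ
v_2 = (0, 1, 0)ᵀ
v_3 = (1, 0, 0)ᵀ

Let N = A − (-1)·I. We want v_3 with N^3 v_3 = 0 but N^2 v_3 ≠ 0; then v_{j-1} := N · v_j for j = 3, …, 2.

Pick v_3 = (1, 0, 0)ᵀ.
Then v_2 = N · v_3 = (0, 1, 0)ᵀ.
Then v_1 = N · v_2 = (-1, 0, 1)ᵀ.

Sanity check: (A − (-1)·I) v_1 = (0, 0, 0)ᵀ = 0. ✓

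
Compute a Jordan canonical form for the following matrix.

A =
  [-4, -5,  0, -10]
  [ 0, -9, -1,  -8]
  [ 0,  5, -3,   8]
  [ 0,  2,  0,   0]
J_3(-4) ⊕ J_1(-4)

The characteristic polynomial is
  det(x·I − A) = x^4 + 16*x^3 + 96*x^2 + 256*x + 256 = (x + 4)^4

Eigenvalues and multiplicities (the geometric multiplicity of λ is n − rank(A − λI), which equals the number of Jordan blocks for λ):
  λ = -4: algebraic multiplicity = 4, geometric multiplicity = 2

Determining the block sizes for each eigenvalue:
  λ = -4: with am = 4 and gm = 2, the partition is not yet determined (e.g. several partitions of 4 into 2 parts exist). Let N = A − (-4)·I. Computing rank(N^1) = 2, rank(N^2) = 1, rank(N^3) = 0; the number of blocks of size ≥ j is rank(N^{j−1}) − rank(N^j), giving [2, 1, 1]. So we have 1 block(s) of size 3, 1 block(s) of size 1 → block sizes [3, 1]

Assembling the blocks gives a Jordan form
J =
  [-4,  1,  0,  0]
  [ 0, -4,  1,  0]
  [ 0,  0, -4,  0]
  [ 0,  0,  0, -4]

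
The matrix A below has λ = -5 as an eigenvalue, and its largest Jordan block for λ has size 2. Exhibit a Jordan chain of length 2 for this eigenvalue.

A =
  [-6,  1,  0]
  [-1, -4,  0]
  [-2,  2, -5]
A Jordan chain for λ = -5 of length 2:
v_1 = (-1, -1, -2)ᵀ
v_2 = (1, 0, 0)ᵀ

Let N = A − (-5)·I. We want v_2 with N^2 v_2 = 0 but N^1 v_2 ≠ 0; then v_{j-1} := N · v_j for j = 2, …, 2.

Pick v_2 = (1, 0, 0)ᵀ.
Then v_1 = N · v_2 = (-1, -1, -2)ᵀ.

Sanity check: (A − (-5)·I) v_1 = (0, 0, 0)ᵀ = 0. ✓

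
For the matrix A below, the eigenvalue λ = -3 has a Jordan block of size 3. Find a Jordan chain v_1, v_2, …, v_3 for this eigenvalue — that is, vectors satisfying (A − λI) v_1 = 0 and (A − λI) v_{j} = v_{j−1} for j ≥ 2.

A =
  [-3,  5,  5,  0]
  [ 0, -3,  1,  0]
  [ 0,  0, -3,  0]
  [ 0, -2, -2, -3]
A Jordan chain for λ = -3 of length 3:
v_1 = (5, 0, 0, -2)ᵀ
v_2 = (5, 1, 0, -2)ᵀ
v_3 = (0, 0, 1, 0)ᵀ

Let N = A − (-3)·I. We want v_3 with N^3 v_3 = 0 but N^2 v_3 ≠ 0; then v_{j-1} := N · v_j for j = 3, …, 2.

Pick v_3 = (0, 0, 1, 0)ᵀ.
Then v_2 = N · v_3 = (5, 1, 0, -2)ᵀ.
Then v_1 = N · v_2 = (5, 0, 0, -2)ᵀ.

Sanity check: (A − (-3)·I) v_1 = (0, 0, 0, 0)ᵀ = 0. ✓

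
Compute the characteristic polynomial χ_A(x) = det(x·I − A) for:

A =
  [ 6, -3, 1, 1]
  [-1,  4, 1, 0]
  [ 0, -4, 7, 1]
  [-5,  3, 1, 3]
x^4 - 20*x^3 + 150*x^2 - 500*x + 625

Expanding det(x·I − A) (e.g. by cofactor expansion or by noting that A is similar to its Jordan form J, which has the same characteristic polynomial as A) gives
  χ_A(x) = x^4 - 20*x^3 + 150*x^2 - 500*x + 625
which factors as (x - 5)^4. The eigenvalues (with algebraic multiplicities) are λ = 5 with multiplicity 4.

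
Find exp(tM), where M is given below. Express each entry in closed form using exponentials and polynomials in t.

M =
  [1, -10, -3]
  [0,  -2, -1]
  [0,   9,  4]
e^{tM} =
  [exp(t), 3*t^2*exp(t)/2 - 10*t*exp(t), t^2*exp(t)/2 - 3*t*exp(t)]
  [0, -3*t*exp(t) + exp(t), -t*exp(t)]
  [0, 9*t*exp(t), 3*t*exp(t) + exp(t)]

Strategy: write M = P · J · P⁻¹ where J is a Jordan canonical form, so e^{tM} = P · e^{tJ} · P⁻¹, and e^{tJ} can be computed block-by-block.

M has Jordan form
J =
  [1, 1, 0]
  [0, 1, 1]
  [0, 0, 1]
(up to reordering of blocks).

Per-block formulas:
  For a 3×3 Jordan block J_3(1): exp(t · J_3(1)) = e^(1t)·(I + t·N + (t^2/2)·N^2), where N is the 3×3 nilpotent shift.

After assembling e^{tJ} and conjugating by P, we get:

e^{tM} =
  [exp(t), 3*t^2*exp(t)/2 - 10*t*exp(t), t^2*exp(t)/2 - 3*t*exp(t)]
  [0, -3*t*exp(t) + exp(t), -t*exp(t)]
  [0, 9*t*exp(t), 3*t*exp(t) + exp(t)]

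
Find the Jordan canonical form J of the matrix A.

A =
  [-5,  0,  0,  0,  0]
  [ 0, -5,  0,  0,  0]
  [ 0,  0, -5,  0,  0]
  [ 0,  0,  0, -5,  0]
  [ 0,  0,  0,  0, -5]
J_1(-5) ⊕ J_1(-5) ⊕ J_1(-5) ⊕ J_1(-5) ⊕ J_1(-5)

The characteristic polynomial is
  det(x·I − A) = x^5 + 25*x^4 + 250*x^3 + 1250*x^2 + 3125*x + 3125 = (x + 5)^5

Eigenvalues and multiplicities (the geometric multiplicity of λ is n − rank(A − λI), which equals the number of Jordan blocks for λ):
  λ = -5: algebraic multiplicity = 5, geometric multiplicity = 5

Determining the block sizes for each eigenvalue:
  λ = -5: gm = am = 5, so every block has size 1 → block sizes [1, 1, 1, 1, 1]

Assembling the blocks gives a Jordan form
J =
  [-5,  0,  0,  0,  0]
  [ 0, -5,  0,  0,  0]
  [ 0,  0, -5,  0,  0]
  [ 0,  0,  0, -5,  0]
  [ 0,  0,  0,  0, -5]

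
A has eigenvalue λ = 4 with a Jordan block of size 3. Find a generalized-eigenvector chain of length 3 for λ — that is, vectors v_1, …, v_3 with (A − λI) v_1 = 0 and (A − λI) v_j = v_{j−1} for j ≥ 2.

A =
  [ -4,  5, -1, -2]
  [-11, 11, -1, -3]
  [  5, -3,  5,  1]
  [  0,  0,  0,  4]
A Jordan chain for λ = 4 of length 3:
v_1 = (4, 6, -2, 0)ᵀ
v_2 = (-8, -11, 5, 0)ᵀ
v_3 = (1, 0, 0, 0)ᵀ

Let N = A − (4)·I. We want v_3 with N^3 v_3 = 0 but N^2 v_3 ≠ 0; then v_{j-1} := N · v_j for j = 3, …, 2.

Pick v_3 = (1, 0, 0, 0)ᵀ.
Then v_2 = N · v_3 = (-8, -11, 5, 0)ᵀ.
Then v_1 = N · v_2 = (4, 6, -2, 0)ᵀ.

Sanity check: (A − (4)·I) v_1 = (0, 0, 0, 0)ᵀ = 0. ✓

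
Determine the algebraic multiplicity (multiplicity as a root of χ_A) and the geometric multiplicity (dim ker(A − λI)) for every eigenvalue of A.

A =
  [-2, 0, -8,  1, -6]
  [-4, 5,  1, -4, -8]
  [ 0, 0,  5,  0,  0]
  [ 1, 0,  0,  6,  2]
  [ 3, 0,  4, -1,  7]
λ = 1: alg = 1, geom = 1; λ = 5: alg = 4, geom = 2

Step 1 — factor the characteristic polynomial to read off the algebraic multiplicities:
  χ_A(x) = (x - 5)^4*(x - 1)

Step 2 — compute geometric multiplicities via the rank-nullity identity g(λ) = n − rank(A − λI):
  rank(A − (1)·I) = 4, so dim ker(A − (1)·I) = n − 4 = 1
  rank(A − (5)·I) = 3, so dim ker(A − (5)·I) = n − 3 = 2

Summary:
  λ = 1: algebraic multiplicity = 1, geometric multiplicity = 1
  λ = 5: algebraic multiplicity = 4, geometric multiplicity = 2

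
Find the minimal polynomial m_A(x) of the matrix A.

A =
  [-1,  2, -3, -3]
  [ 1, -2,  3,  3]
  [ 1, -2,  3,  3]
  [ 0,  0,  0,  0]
x^2

The characteristic polynomial is χ_A(x) = x^4, so the eigenvalues are known. The minimal polynomial is
  m_A(x) = Π_λ (x − λ)^{k_λ}
where k_λ is the size of the *largest* Jordan block for λ (equivalently, the smallest k with (A − λI)^k v = 0 for every generalised eigenvector v of λ).

  λ = 0: largest Jordan block has size 2, contributing (x − 0)^2

So m_A(x) = x^2 = x^2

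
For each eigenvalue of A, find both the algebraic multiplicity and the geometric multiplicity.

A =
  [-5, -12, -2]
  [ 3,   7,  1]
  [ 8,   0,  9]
λ = 1: alg = 1, geom = 1; λ = 5: alg = 2, geom = 1

Step 1 — factor the characteristic polynomial to read off the algebraic multiplicities:
  χ_A(x) = (x - 5)^2*(x - 1)

Step 2 — compute geometric multiplicities via the rank-nullity identity g(λ) = n − rank(A − λI):
  rank(A − (1)·I) = 2, so dim ker(A − (1)·I) = n − 2 = 1
  rank(A − (5)·I) = 2, so dim ker(A − (5)·I) = n − 2 = 1

Summary:
  λ = 1: algebraic multiplicity = 1, geometric multiplicity = 1
  λ = 5: algebraic multiplicity = 2, geometric multiplicity = 1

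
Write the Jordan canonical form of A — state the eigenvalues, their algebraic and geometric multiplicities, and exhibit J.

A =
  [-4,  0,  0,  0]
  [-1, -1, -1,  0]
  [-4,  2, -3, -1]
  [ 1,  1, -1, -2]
J_1(-4) ⊕ J_3(-2)

The characteristic polynomial is
  det(x·I − A) = x^4 + 10*x^3 + 36*x^2 + 56*x + 32 = (x + 2)^3*(x + 4)

Eigenvalues and multiplicities (the geometric multiplicity of λ is n − rank(A − λI), which equals the number of Jordan blocks for λ):
  λ = -4: algebraic multiplicity = 1, geometric multiplicity = 1
  λ = -2: algebraic multiplicity = 3, geometric multiplicity = 1

Determining the block sizes for each eigenvalue:
  λ = -4: one block (gm = 1), so the single block has size am = 1 → block sizes [1]
  λ = -2: one block (gm = 1), so the single block has size am = 3 → block sizes [3]

Assembling the blocks gives a Jordan form
J =
  [-4,  0,  0,  0]
  [ 0, -2,  1,  0]
  [ 0,  0, -2,  1]
  [ 0,  0,  0, -2]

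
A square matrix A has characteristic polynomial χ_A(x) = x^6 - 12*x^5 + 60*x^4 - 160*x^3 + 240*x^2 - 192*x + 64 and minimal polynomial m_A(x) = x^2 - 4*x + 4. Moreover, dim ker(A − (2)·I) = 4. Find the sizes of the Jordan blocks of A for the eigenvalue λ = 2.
Block sizes for λ = 2: [2, 2, 1, 1]

Step 1 — from the characteristic polynomial, algebraic multiplicity of λ = 2 is 6. From dim ker(A − (2)·I) = 4, there are exactly 4 Jordan blocks for λ = 2.
Step 2 — from the minimal polynomial, the factor (x − 2)^2 tells us the largest block for λ = 2 has size 2.
Step 3 — with total size 6, 4 blocks, and largest block 2, the block sizes (in nonincreasing order) are [2, 2, 1, 1].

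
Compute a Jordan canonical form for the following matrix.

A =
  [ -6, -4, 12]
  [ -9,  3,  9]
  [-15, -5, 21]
J_2(6) ⊕ J_1(6)

The characteristic polynomial is
  det(x·I − A) = x^3 - 18*x^2 + 108*x - 216 = (x - 6)^3

Eigenvalues and multiplicities (the geometric multiplicity of λ is n − rank(A − λI), which equals the number of Jordan blocks for λ):
  λ = 6: algebraic multiplicity = 3, geometric multiplicity = 2

Determining the block sizes for each eigenvalue:
  λ = 6: 2 blocks summing to 3 forces exactly one block of size 2 and the rest size 1 → block sizes [2, 1]

Assembling the blocks gives a Jordan form
J =
  [6, 1, 0]
  [0, 6, 0]
  [0, 0, 6]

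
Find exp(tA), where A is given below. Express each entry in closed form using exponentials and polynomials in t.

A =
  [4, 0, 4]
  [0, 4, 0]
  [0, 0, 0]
e^{tA} =
  [exp(4*t), 0, exp(4*t) - 1]
  [0, exp(4*t), 0]
  [0, 0, 1]

Strategy: write A = P · J · P⁻¹ where J is a Jordan canonical form, so e^{tA} = P · e^{tJ} · P⁻¹, and e^{tJ} can be computed block-by-block.

A has Jordan form
J =
  [0, 0, 0]
  [0, 4, 0]
  [0, 0, 4]
(up to reordering of blocks).

Per-block formulas:
  For a 1×1 block at λ = 4: exp(t · [4]) = [e^(4t)].
  For a 1×1 block at λ = 0: exp(t · [0]) = [e^(0t)].

After assembling e^{tJ} and conjugating by P, we get:

e^{tA} =
  [exp(4*t), 0, exp(4*t) - 1]
  [0, exp(4*t), 0]
  [0, 0, 1]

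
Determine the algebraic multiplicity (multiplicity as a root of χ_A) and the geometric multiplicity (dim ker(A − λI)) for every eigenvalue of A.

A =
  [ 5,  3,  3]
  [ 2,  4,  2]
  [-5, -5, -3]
λ = 2: alg = 3, geom = 2

Step 1 — factor the characteristic polynomial to read off the algebraic multiplicities:
  χ_A(x) = (x - 2)^3

Step 2 — compute geometric multiplicities via the rank-nullity identity g(λ) = n − rank(A − λI):
  rank(A − (2)·I) = 1, so dim ker(A − (2)·I) = n − 1 = 2

Summary:
  λ = 2: algebraic multiplicity = 3, geometric multiplicity = 2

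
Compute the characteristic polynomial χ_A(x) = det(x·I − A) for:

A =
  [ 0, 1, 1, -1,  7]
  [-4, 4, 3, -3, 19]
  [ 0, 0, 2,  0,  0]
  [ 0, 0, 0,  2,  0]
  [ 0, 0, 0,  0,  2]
x^5 - 10*x^4 + 40*x^3 - 80*x^2 + 80*x - 32

Expanding det(x·I − A) (e.g. by cofactor expansion or by noting that A is similar to its Jordan form J, which has the same characteristic polynomial as A) gives
  χ_A(x) = x^5 - 10*x^4 + 40*x^3 - 80*x^2 + 80*x - 32
which factors as (x - 2)^5. The eigenvalues (with algebraic multiplicities) are λ = 2 with multiplicity 5.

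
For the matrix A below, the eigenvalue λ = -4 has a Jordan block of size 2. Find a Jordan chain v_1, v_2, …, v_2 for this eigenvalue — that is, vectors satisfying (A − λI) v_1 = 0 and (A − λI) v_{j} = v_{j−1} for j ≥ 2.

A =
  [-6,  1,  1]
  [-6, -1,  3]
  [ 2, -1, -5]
A Jordan chain for λ = -4 of length 2:
v_1 = (-2, -6, 2)ᵀ
v_2 = (1, 0, 0)ᵀ

Let N = A − (-4)·I. We want v_2 with N^2 v_2 = 0 but N^1 v_2 ≠ 0; then v_{j-1} := N · v_j for j = 2, …, 2.

Pick v_2 = (1, 0, 0)ᵀ.
Then v_1 = N · v_2 = (-2, -6, 2)ᵀ.

Sanity check: (A − (-4)·I) v_1 = (0, 0, 0)ᵀ = 0. ✓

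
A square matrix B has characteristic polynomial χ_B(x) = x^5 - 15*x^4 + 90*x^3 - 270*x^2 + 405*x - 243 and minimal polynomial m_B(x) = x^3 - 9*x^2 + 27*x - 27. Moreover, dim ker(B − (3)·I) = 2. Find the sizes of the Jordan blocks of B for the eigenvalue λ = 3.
Block sizes for λ = 3: [3, 2]

Step 1 — from the characteristic polynomial, algebraic multiplicity of λ = 3 is 5. From dim ker(B − (3)·I) = 2, there are exactly 2 Jordan blocks for λ = 3.
Step 2 — from the minimal polynomial, the factor (x − 3)^3 tells us the largest block for λ = 3 has size 3.
Step 3 — with total size 5, 2 blocks, and largest block 3, the block sizes (in nonincreasing order) are [3, 2].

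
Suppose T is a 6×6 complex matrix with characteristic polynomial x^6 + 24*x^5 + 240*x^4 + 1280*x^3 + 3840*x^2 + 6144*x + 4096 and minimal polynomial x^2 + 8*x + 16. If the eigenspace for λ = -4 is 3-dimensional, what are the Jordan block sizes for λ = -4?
Block sizes for λ = -4: [2, 2, 2]

Step 1 — from the characteristic polynomial, algebraic multiplicity of λ = -4 is 6. From dim ker(T − (-4)·I) = 3, there are exactly 3 Jordan blocks for λ = -4.
Step 2 — from the minimal polynomial, the factor (x + 4)^2 tells us the largest block for λ = -4 has size 2.
Step 3 — with total size 6, 3 blocks, and largest block 2, the block sizes (in nonincreasing order) are [2, 2, 2].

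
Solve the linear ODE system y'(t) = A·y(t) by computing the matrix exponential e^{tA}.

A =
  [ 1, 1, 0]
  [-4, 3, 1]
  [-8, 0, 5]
e^{tA} =
  [-2*t*exp(3*t) + exp(3*t), -t^2*exp(3*t) + t*exp(3*t), t^2*exp(3*t)/2]
  [-4*t*exp(3*t), -2*t^2*exp(3*t) + exp(3*t), t^2*exp(3*t) + t*exp(3*t)]
  [-8*t*exp(3*t), -4*t^2*exp(3*t), 2*t^2*exp(3*t) + 2*t*exp(3*t) + exp(3*t)]

Strategy: write A = P · J · P⁻¹ where J is a Jordan canonical form, so e^{tA} = P · e^{tJ} · P⁻¹, and e^{tJ} can be computed block-by-block.

A has Jordan form
J =
  [3, 1, 0]
  [0, 3, 1]
  [0, 0, 3]
(up to reordering of blocks).

Per-block formulas:
  For a 3×3 Jordan block J_3(3): exp(t · J_3(3)) = e^(3t)·(I + t·N + (t^2/2)·N^2), where N is the 3×3 nilpotent shift.

After assembling e^{tJ} and conjugating by P, we get:

e^{tA} =
  [-2*t*exp(3*t) + exp(3*t), -t^2*exp(3*t) + t*exp(3*t), t^2*exp(3*t)/2]
  [-4*t*exp(3*t), -2*t^2*exp(3*t) + exp(3*t), t^2*exp(3*t) + t*exp(3*t)]
  [-8*t*exp(3*t), -4*t^2*exp(3*t), 2*t^2*exp(3*t) + 2*t*exp(3*t) + exp(3*t)]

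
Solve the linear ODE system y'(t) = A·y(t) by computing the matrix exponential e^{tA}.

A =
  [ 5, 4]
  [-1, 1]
e^{tA} =
  [2*t*exp(3*t) + exp(3*t), 4*t*exp(3*t)]
  [-t*exp(3*t), -2*t*exp(3*t) + exp(3*t)]

Strategy: write A = P · J · P⁻¹ where J is a Jordan canonical form, so e^{tA} = P · e^{tJ} · P⁻¹, and e^{tJ} can be computed block-by-block.

A has Jordan form
J =
  [3, 1]
  [0, 3]
(up to reordering of blocks).

Per-block formulas:
  For a 2×2 Jordan block J_2(3): exp(t · J_2(3)) = e^(3t)·(I + t·N), where N is the 2×2 nilpotent shift.

After assembling e^{tJ} and conjugating by P, we get:

e^{tA} =
  [2*t*exp(3*t) + exp(3*t), 4*t*exp(3*t)]
  [-t*exp(3*t), -2*t*exp(3*t) + exp(3*t)]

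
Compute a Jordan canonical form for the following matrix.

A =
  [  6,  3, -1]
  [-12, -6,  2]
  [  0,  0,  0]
J_2(0) ⊕ J_1(0)

The characteristic polynomial is
  det(x·I − A) = x^3

Eigenvalues and multiplicities (the geometric multiplicity of λ is n − rank(A − λI), which equals the number of Jordan blocks for λ):
  λ = 0: algebraic multiplicity = 3, geometric multiplicity = 2

Determining the block sizes for each eigenvalue:
  λ = 0: 2 blocks summing to 3 forces exactly one block of size 2 and the rest size 1 → block sizes [2, 1]

Assembling the blocks gives a Jordan form
J =
  [0, 1, 0]
  [0, 0, 0]
  [0, 0, 0]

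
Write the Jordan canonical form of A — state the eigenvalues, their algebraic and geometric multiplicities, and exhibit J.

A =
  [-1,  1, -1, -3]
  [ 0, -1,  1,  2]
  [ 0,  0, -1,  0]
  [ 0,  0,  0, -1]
J_3(-1) ⊕ J_1(-1)

The characteristic polynomial is
  det(x·I − A) = x^4 + 4*x^3 + 6*x^2 + 4*x + 1 = (x + 1)^4

Eigenvalues and multiplicities (the geometric multiplicity of λ is n − rank(A − λI), which equals the number of Jordan blocks for λ):
  λ = -1: algebraic multiplicity = 4, geometric multiplicity = 2

Determining the block sizes for each eigenvalue:
  λ = -1: with am = 4 and gm = 2, the partition is not yet determined (e.g. several partitions of 4 into 2 parts exist). Let N = A − (-1)·I. Computing rank(N^1) = 2, rank(N^2) = 1, rank(N^3) = 0; the number of blocks of size ≥ j is rank(N^{j−1}) − rank(N^j), giving [2, 1, 1]. So we have 1 block(s) of size 3, 1 block(s) of size 1 → block sizes [3, 1]

Assembling the blocks gives a Jordan form
J =
  [-1,  1,  0,  0]
  [ 0, -1,  1,  0]
  [ 0,  0, -1,  0]
  [ 0,  0,  0, -1]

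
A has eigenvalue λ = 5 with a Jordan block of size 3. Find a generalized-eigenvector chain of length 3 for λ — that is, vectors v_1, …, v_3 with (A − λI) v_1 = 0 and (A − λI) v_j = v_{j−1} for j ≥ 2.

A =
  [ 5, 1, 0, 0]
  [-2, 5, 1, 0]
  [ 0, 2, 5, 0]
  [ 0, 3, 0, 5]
A Jordan chain for λ = 5 of length 3:
v_1 = (-2, 0, -4, -6)ᵀ
v_2 = (0, -2, 0, 0)ᵀ
v_3 = (1, 0, 0, 0)ᵀ

Let N = A − (5)·I. We want v_3 with N^3 v_3 = 0 but N^2 v_3 ≠ 0; then v_{j-1} := N · v_j for j = 3, …, 2.

Pick v_3 = (1, 0, 0, 0)ᵀ.
Then v_2 = N · v_3 = (0, -2, 0, 0)ᵀ.
Then v_1 = N · v_2 = (-2, 0, -4, -6)ᵀ.

Sanity check: (A − (5)·I) v_1 = (0, 0, 0, 0)ᵀ = 0. ✓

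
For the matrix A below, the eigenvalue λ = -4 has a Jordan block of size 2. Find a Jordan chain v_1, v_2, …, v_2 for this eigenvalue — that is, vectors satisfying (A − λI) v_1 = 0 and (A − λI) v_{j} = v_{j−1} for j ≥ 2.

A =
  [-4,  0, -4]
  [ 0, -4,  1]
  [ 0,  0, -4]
A Jordan chain for λ = -4 of length 2:
v_1 = (-4, 1, 0)ᵀ
v_2 = (0, 0, 1)ᵀ

Let N = A − (-4)·I. We want v_2 with N^2 v_2 = 0 but N^1 v_2 ≠ 0; then v_{j-1} := N · v_j for j = 2, …, 2.

Pick v_2 = (0, 0, 1)ᵀ.
Then v_1 = N · v_2 = (-4, 1, 0)ᵀ.

Sanity check: (A − (-4)·I) v_1 = (0, 0, 0)ᵀ = 0. ✓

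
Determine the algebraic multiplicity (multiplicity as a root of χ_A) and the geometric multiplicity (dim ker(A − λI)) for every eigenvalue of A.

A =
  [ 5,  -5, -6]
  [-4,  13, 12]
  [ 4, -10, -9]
λ = 3: alg = 3, geom = 2

Step 1 — factor the characteristic polynomial to read off the algebraic multiplicities:
  χ_A(x) = (x - 3)^3

Step 2 — compute geometric multiplicities via the rank-nullity identity g(λ) = n − rank(A − λI):
  rank(A − (3)·I) = 1, so dim ker(A − (3)·I) = n − 1 = 2

Summary:
  λ = 3: algebraic multiplicity = 3, geometric multiplicity = 2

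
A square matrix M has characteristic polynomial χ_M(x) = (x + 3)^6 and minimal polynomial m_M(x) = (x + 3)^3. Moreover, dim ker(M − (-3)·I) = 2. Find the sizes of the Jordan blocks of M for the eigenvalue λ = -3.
Block sizes for λ = -3: [3, 3]

Step 1 — from the characteristic polynomial, algebraic multiplicity of λ = -3 is 6. From dim ker(M − (-3)·I) = 2, there are exactly 2 Jordan blocks for λ = -3.
Step 2 — from the minimal polynomial, the factor (x + 3)^3 tells us the largest block for λ = -3 has size 3.
Step 3 — with total size 6, 2 blocks, and largest block 3, the block sizes (in nonincreasing order) are [3, 3].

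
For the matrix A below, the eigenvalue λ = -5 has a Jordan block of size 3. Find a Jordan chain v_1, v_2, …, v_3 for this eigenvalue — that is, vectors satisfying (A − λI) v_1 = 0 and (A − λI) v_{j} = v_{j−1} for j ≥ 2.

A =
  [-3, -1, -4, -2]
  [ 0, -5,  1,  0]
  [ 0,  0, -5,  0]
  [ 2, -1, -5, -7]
A Jordan chain for λ = -5 of length 3:
v_1 = (1, 0, 0, 1)ᵀ
v_2 = (-4, 1, 0, -5)ᵀ
v_3 = (0, 0, 1, 0)ᵀ

Let N = A − (-5)·I. We want v_3 with N^3 v_3 = 0 but N^2 v_3 ≠ 0; then v_{j-1} := N · v_j for j = 3, …, 2.

Pick v_3 = (0, 0, 1, 0)ᵀ.
Then v_2 = N · v_3 = (-4, 1, 0, -5)ᵀ.
Then v_1 = N · v_2 = (1, 0, 0, 1)ᵀ.

Sanity check: (A − (-5)·I) v_1 = (0, 0, 0, 0)ᵀ = 0. ✓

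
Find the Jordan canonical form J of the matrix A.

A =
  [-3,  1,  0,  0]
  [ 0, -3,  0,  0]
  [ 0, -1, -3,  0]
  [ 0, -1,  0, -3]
J_2(-3) ⊕ J_1(-3) ⊕ J_1(-3)

The characteristic polynomial is
  det(x·I − A) = x^4 + 12*x^3 + 54*x^2 + 108*x + 81 = (x + 3)^4

Eigenvalues and multiplicities (the geometric multiplicity of λ is n − rank(A − λI), which equals the number of Jordan blocks for λ):
  λ = -3: algebraic multiplicity = 4, geometric multiplicity = 3

Determining the block sizes for each eigenvalue:
  λ = -3: 3 blocks summing to 4 forces exactly one block of size 2 and the rest size 1 → block sizes [2, 1, 1]

Assembling the blocks gives a Jordan form
J =
  [-3,  1,  0,  0]
  [ 0, -3,  0,  0]
  [ 0,  0, -3,  0]
  [ 0,  0,  0, -3]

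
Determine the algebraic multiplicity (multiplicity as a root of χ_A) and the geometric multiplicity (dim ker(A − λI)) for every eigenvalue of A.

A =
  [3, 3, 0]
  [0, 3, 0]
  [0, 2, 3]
λ = 3: alg = 3, geom = 2

Step 1 — factor the characteristic polynomial to read off the algebraic multiplicities:
  χ_A(x) = (x - 3)^3

Step 2 — compute geometric multiplicities via the rank-nullity identity g(λ) = n − rank(A − λI):
  rank(A − (3)·I) = 1, so dim ker(A − (3)·I) = n − 1 = 2

Summary:
  λ = 3: algebraic multiplicity = 3, geometric multiplicity = 2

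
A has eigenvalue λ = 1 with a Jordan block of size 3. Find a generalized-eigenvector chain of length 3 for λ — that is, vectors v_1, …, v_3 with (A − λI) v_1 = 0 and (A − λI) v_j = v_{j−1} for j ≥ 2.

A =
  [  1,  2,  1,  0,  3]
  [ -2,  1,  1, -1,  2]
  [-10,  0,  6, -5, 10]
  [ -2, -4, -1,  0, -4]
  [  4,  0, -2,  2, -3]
A Jordan chain for λ = 1 of length 3:
v_1 = (-2, 0, 0, 4, 0)ᵀ
v_2 = (0, -2, -10, -2, 4)ᵀ
v_3 = (1, 0, 0, 0, 0)ᵀ

Let N = A − (1)·I. We want v_3 with N^3 v_3 = 0 but N^2 v_3 ≠ 0; then v_{j-1} := N · v_j for j = 3, …, 2.

Pick v_3 = (1, 0, 0, 0, 0)ᵀ.
Then v_2 = N · v_3 = (0, -2, -10, -2, 4)ᵀ.
Then v_1 = N · v_2 = (-2, 0, 0, 4, 0)ᵀ.

Sanity check: (A − (1)·I) v_1 = (0, 0, 0, 0, 0)ᵀ = 0. ✓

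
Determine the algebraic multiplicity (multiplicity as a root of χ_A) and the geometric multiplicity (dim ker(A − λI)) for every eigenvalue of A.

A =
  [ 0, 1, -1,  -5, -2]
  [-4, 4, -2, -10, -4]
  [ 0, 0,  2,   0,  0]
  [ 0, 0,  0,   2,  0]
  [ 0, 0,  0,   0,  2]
λ = 2: alg = 5, geom = 4

Step 1 — factor the characteristic polynomial to read off the algebraic multiplicities:
  χ_A(x) = (x - 2)^5

Step 2 — compute geometric multiplicities via the rank-nullity identity g(λ) = n − rank(A − λI):
  rank(A − (2)·I) = 1, so dim ker(A − (2)·I) = n − 1 = 4

Summary:
  λ = 2: algebraic multiplicity = 5, geometric multiplicity = 4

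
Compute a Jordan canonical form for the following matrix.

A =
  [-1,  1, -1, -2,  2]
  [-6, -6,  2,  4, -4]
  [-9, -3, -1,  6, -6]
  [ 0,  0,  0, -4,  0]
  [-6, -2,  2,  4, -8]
J_2(-4) ⊕ J_1(-4) ⊕ J_1(-4) ⊕ J_1(-4)

The characteristic polynomial is
  det(x·I − A) = x^5 + 20*x^4 + 160*x^3 + 640*x^2 + 1280*x + 1024 = (x + 4)^5

Eigenvalues and multiplicities (the geometric multiplicity of λ is n − rank(A − λI), which equals the number of Jordan blocks for λ):
  λ = -4: algebraic multiplicity = 5, geometric multiplicity = 4

Determining the block sizes for each eigenvalue:
  λ = -4: 4 blocks summing to 5 forces exactly one block of size 2 and the rest size 1 → block sizes [2, 1, 1, 1]

Assembling the blocks gives a Jordan form
J =
  [-4,  1,  0,  0,  0]
  [ 0, -4,  0,  0,  0]
  [ 0,  0, -4,  0,  0]
  [ 0,  0,  0, -4,  0]
  [ 0,  0,  0,  0, -4]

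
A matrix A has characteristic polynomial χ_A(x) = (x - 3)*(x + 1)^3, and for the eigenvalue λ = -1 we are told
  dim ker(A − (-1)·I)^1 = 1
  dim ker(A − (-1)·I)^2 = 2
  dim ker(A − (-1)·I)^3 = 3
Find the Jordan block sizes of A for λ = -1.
Block sizes for λ = -1: [3]

From the dimensions of kernels of powers, the number of Jordan blocks of size at least j is d_j − d_{j−1} where d_j = dim ker(N^j) (with d_0 = 0). Computing the differences gives [1, 1, 1].
The number of blocks of size exactly k is (#blocks of size ≥ k) − (#blocks of size ≥ k + 1), so the partition is: 1 block(s) of size 3.
In nonincreasing order the block sizes are [3].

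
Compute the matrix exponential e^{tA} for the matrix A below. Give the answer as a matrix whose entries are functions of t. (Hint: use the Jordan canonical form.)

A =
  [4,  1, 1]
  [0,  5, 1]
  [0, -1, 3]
e^{tA} =
  [exp(4*t), t*exp(4*t), t*exp(4*t)]
  [0, t*exp(4*t) + exp(4*t), t*exp(4*t)]
  [0, -t*exp(4*t), -t*exp(4*t) + exp(4*t)]

Strategy: write A = P · J · P⁻¹ where J is a Jordan canonical form, so e^{tA} = P · e^{tJ} · P⁻¹, and e^{tJ} can be computed block-by-block.

A has Jordan form
J =
  [4, 1, 0]
  [0, 4, 0]
  [0, 0, 4]
(up to reordering of blocks).

Per-block formulas:
  For a 2×2 Jordan block J_2(4): exp(t · J_2(4)) = e^(4t)·(I + t·N), where N is the 2×2 nilpotent shift.
  For a 1×1 block at λ = 4: exp(t · [4]) = [e^(4t)].

After assembling e^{tJ} and conjugating by P, we get:

e^{tA} =
  [exp(4*t), t*exp(4*t), t*exp(4*t)]
  [0, t*exp(4*t) + exp(4*t), t*exp(4*t)]
  [0, -t*exp(4*t), -t*exp(4*t) + exp(4*t)]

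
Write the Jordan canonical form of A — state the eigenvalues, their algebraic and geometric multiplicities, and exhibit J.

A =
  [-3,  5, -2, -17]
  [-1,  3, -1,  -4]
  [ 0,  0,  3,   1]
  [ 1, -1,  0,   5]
J_3(2) ⊕ J_1(2)

The characteristic polynomial is
  det(x·I − A) = x^4 - 8*x^3 + 24*x^2 - 32*x + 16 = (x - 2)^4

Eigenvalues and multiplicities (the geometric multiplicity of λ is n − rank(A − λI), which equals the number of Jordan blocks for λ):
  λ = 2: algebraic multiplicity = 4, geometric multiplicity = 2

Determining the block sizes for each eigenvalue:
  λ = 2: with am = 4 and gm = 2, the partition is not yet determined (e.g. several partitions of 4 into 2 parts exist). Let N = A − (2)·I. Computing rank(N^1) = 2, rank(N^2) = 1, rank(N^3) = 0; the number of blocks of size ≥ j is rank(N^{j−1}) − rank(N^j), giving [2, 1, 1]. So we have 1 block(s) of size 3, 1 block(s) of size 1 → block sizes [3, 1]

Assembling the blocks gives a Jordan form
J =
  [2, 1, 0, 0]
  [0, 2, 1, 0]
  [0, 0, 2, 0]
  [0, 0, 0, 2]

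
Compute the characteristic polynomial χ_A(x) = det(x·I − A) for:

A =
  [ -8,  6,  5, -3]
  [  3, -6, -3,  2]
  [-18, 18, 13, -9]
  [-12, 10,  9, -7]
x^4 + 8*x^3 + 24*x^2 + 32*x + 16

Expanding det(x·I − A) (e.g. by cofactor expansion or by noting that A is similar to its Jordan form J, which has the same characteristic polynomial as A) gives
  χ_A(x) = x^4 + 8*x^3 + 24*x^2 + 32*x + 16
which factors as (x + 2)^4. The eigenvalues (with algebraic multiplicities) are λ = -2 with multiplicity 4.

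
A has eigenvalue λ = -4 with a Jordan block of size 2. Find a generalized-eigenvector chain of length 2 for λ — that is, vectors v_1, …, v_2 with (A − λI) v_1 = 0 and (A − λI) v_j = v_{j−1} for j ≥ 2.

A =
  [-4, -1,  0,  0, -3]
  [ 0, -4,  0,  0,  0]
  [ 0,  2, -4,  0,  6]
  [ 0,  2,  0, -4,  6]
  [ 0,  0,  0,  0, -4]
A Jordan chain for λ = -4 of length 2:
v_1 = (-1, 0, 2, 2, 0)ᵀ
v_2 = (0, 1, 0, 0, 0)ᵀ

Let N = A − (-4)·I. We want v_2 with N^2 v_2 = 0 but N^1 v_2 ≠ 0; then v_{j-1} := N · v_j for j = 2, …, 2.

Pick v_2 = (0, 1, 0, 0, 0)ᵀ.
Then v_1 = N · v_2 = (-1, 0, 2, 2, 0)ᵀ.

Sanity check: (A − (-4)·I) v_1 = (0, 0, 0, 0, 0)ᵀ = 0. ✓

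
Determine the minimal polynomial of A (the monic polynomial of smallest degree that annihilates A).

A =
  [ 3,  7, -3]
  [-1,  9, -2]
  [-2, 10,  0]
x^3 - 12*x^2 + 48*x - 64

The characteristic polynomial is χ_A(x) = (x - 4)^3, so the eigenvalues are known. The minimal polynomial is
  m_A(x) = Π_λ (x − λ)^{k_λ}
where k_λ is the size of the *largest* Jordan block for λ (equivalently, the smallest k with (A − λI)^k v = 0 for every generalised eigenvector v of λ).

  λ = 4: largest Jordan block has size 3, contributing (x − 4)^3

So m_A(x) = (x - 4)^3 = x^3 - 12*x^2 + 48*x - 64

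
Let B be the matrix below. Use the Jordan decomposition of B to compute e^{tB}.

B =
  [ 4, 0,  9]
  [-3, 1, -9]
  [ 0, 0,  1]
e^{tB} =
  [exp(4*t), 0, 3*exp(4*t) - 3*exp(t)]
  [-exp(4*t) + exp(t), exp(t), -3*exp(4*t) + 3*exp(t)]
  [0, 0, exp(t)]

Strategy: write B = P · J · P⁻¹ where J is a Jordan canonical form, so e^{tB} = P · e^{tJ} · P⁻¹, and e^{tJ} can be computed block-by-block.

B has Jordan form
J =
  [1, 0, 0]
  [0, 1, 0]
  [0, 0, 4]
(up to reordering of blocks).

Per-block formulas:
  For a 1×1 block at λ = 1: exp(t · [1]) = [e^(1t)].
  For a 1×1 block at λ = 4: exp(t · [4]) = [e^(4t)].

After assembling e^{tJ} and conjugating by P, we get:

e^{tB} =
  [exp(4*t), 0, 3*exp(4*t) - 3*exp(t)]
  [-exp(4*t) + exp(t), exp(t), -3*exp(4*t) + 3*exp(t)]
  [0, 0, exp(t)]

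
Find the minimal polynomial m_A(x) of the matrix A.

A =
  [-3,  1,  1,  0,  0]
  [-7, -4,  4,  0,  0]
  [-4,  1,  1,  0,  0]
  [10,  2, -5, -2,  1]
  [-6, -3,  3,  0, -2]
x^3 + 6*x^2 + 12*x + 8

The characteristic polynomial is χ_A(x) = (x + 2)^5, so the eigenvalues are known. The minimal polynomial is
  m_A(x) = Π_λ (x − λ)^{k_λ}
where k_λ is the size of the *largest* Jordan block for λ (equivalently, the smallest k with (A − λI)^k v = 0 for every generalised eigenvector v of λ).

  λ = -2: largest Jordan block has size 3, contributing (x + 2)^3

So m_A(x) = (x + 2)^3 = x^3 + 6*x^2 + 12*x + 8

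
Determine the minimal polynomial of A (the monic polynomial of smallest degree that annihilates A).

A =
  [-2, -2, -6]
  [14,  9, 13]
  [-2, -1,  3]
x^3 - 10*x^2 + 32*x - 32

The characteristic polynomial is χ_A(x) = (x - 4)^2*(x - 2), so the eigenvalues are known. The minimal polynomial is
  m_A(x) = Π_λ (x − λ)^{k_λ}
where k_λ is the size of the *largest* Jordan block for λ (equivalently, the smallest k with (A − λI)^k v = 0 for every generalised eigenvector v of λ).

  λ = 2: largest Jordan block has size 1, contributing (x − 2)
  λ = 4: largest Jordan block has size 2, contributing (x − 4)^2

So m_A(x) = (x - 4)^2*(x - 2) = x^3 - 10*x^2 + 32*x - 32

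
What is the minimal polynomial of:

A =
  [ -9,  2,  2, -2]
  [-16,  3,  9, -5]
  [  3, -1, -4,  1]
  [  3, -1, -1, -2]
x^3 + 9*x^2 + 27*x + 27

The characteristic polynomial is χ_A(x) = (x + 3)^4, so the eigenvalues are known. The minimal polynomial is
  m_A(x) = Π_λ (x − λ)^{k_λ}
where k_λ is the size of the *largest* Jordan block for λ (equivalently, the smallest k with (A − λI)^k v = 0 for every generalised eigenvector v of λ).

  λ = -3: largest Jordan block has size 3, contributing (x + 3)^3

So m_A(x) = (x + 3)^3 = x^3 + 9*x^2 + 27*x + 27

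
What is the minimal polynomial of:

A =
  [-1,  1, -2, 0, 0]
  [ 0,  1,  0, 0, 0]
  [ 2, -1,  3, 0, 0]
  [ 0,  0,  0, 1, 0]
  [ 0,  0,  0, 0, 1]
x^2 - 2*x + 1

The characteristic polynomial is χ_A(x) = (x - 1)^5, so the eigenvalues are known. The minimal polynomial is
  m_A(x) = Π_λ (x − λ)^{k_λ}
where k_λ is the size of the *largest* Jordan block for λ (equivalently, the smallest k with (A − λI)^k v = 0 for every generalised eigenvector v of λ).

  λ = 1: largest Jordan block has size 2, contributing (x − 1)^2

So m_A(x) = (x - 1)^2 = x^2 - 2*x + 1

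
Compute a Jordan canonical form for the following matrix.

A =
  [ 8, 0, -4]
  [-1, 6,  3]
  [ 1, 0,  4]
J_3(6)

The characteristic polynomial is
  det(x·I − A) = x^3 - 18*x^2 + 108*x - 216 = (x - 6)^3

Eigenvalues and multiplicities (the geometric multiplicity of λ is n − rank(A − λI), which equals the number of Jordan blocks for λ):
  λ = 6: algebraic multiplicity = 3, geometric multiplicity = 1

Determining the block sizes for each eigenvalue:
  λ = 6: one block (gm = 1), so the single block has size am = 3 → block sizes [3]

Assembling the blocks gives a Jordan form
J =
  [6, 1, 0]
  [0, 6, 1]
  [0, 0, 6]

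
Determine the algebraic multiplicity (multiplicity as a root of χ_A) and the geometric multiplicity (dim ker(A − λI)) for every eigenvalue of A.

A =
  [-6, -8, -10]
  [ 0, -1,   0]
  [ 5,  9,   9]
λ = -1: alg = 2, geom = 1; λ = 4: alg = 1, geom = 1

Step 1 — factor the characteristic polynomial to read off the algebraic multiplicities:
  χ_A(x) = (x - 4)*(x + 1)^2

Step 2 — compute geometric multiplicities via the rank-nullity identity g(λ) = n − rank(A − λI):
  rank(A − (-1)·I) = 2, so dim ker(A − (-1)·I) = n − 2 = 1
  rank(A − (4)·I) = 2, so dim ker(A − (4)·I) = n − 2 = 1

Summary:
  λ = -1: algebraic multiplicity = 2, geometric multiplicity = 1
  λ = 4: algebraic multiplicity = 1, geometric multiplicity = 1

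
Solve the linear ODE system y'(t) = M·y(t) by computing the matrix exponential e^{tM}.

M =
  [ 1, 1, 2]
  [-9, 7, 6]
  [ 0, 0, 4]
e^{tM} =
  [-3*t*exp(4*t) + exp(4*t), t*exp(4*t), 2*t*exp(4*t)]
  [-9*t*exp(4*t), 3*t*exp(4*t) + exp(4*t), 6*t*exp(4*t)]
  [0, 0, exp(4*t)]

Strategy: write M = P · J · P⁻¹ where J is a Jordan canonical form, so e^{tM} = P · e^{tJ} · P⁻¹, and e^{tJ} can be computed block-by-block.

M has Jordan form
J =
  [4, 1, 0]
  [0, 4, 0]
  [0, 0, 4]
(up to reordering of blocks).

Per-block formulas:
  For a 1×1 block at λ = 4: exp(t · [4]) = [e^(4t)].
  For a 2×2 Jordan block J_2(4): exp(t · J_2(4)) = e^(4t)·(I + t·N), where N is the 2×2 nilpotent shift.

After assembling e^{tJ} and conjugating by P, we get:

e^{tM} =
  [-3*t*exp(4*t) + exp(4*t), t*exp(4*t), 2*t*exp(4*t)]
  [-9*t*exp(4*t), 3*t*exp(4*t) + exp(4*t), 6*t*exp(4*t)]
  [0, 0, exp(4*t)]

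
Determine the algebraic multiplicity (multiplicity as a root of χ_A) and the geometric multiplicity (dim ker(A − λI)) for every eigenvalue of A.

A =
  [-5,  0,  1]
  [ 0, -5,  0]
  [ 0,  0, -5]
λ = -5: alg = 3, geom = 2

Step 1 — factor the characteristic polynomial to read off the algebraic multiplicities:
  χ_A(x) = (x + 5)^3

Step 2 — compute geometric multiplicities via the rank-nullity identity g(λ) = n − rank(A − λI):
  rank(A − (-5)·I) = 1, so dim ker(A − (-5)·I) = n − 1 = 2

Summary:
  λ = -5: algebraic multiplicity = 3, geometric multiplicity = 2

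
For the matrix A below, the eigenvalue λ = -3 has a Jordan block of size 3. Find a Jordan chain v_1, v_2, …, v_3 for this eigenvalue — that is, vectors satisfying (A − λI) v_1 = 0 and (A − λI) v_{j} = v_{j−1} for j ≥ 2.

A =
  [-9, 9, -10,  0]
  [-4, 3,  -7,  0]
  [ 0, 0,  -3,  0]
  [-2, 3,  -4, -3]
A Jordan chain for λ = -3 of length 3:
v_1 = (-3, -2, 0, -1)ᵀ
v_2 = (-10, -7, 0, -4)ᵀ
v_3 = (0, 0, 1, 0)ᵀ

Let N = A − (-3)·I. We want v_3 with N^3 v_3 = 0 but N^2 v_3 ≠ 0; then v_{j-1} := N · v_j for j = 3, …, 2.

Pick v_3 = (0, 0, 1, 0)ᵀ.
Then v_2 = N · v_3 = (-10, -7, 0, -4)ᵀ.
Then v_1 = N · v_2 = (-3, -2, 0, -1)ᵀ.

Sanity check: (A − (-3)·I) v_1 = (0, 0, 0, 0)ᵀ = 0. ✓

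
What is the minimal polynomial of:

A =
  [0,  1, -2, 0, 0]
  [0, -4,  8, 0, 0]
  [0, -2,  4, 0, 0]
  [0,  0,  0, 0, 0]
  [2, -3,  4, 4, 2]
x^3 - 2*x^2

The characteristic polynomial is χ_A(x) = x^4*(x - 2), so the eigenvalues are known. The minimal polynomial is
  m_A(x) = Π_λ (x − λ)^{k_λ}
where k_λ is the size of the *largest* Jordan block for λ (equivalently, the smallest k with (A − λI)^k v = 0 for every generalised eigenvector v of λ).

  λ = 0: largest Jordan block has size 2, contributing (x − 0)^2
  λ = 2: largest Jordan block has size 1, contributing (x − 2)

So m_A(x) = x^2*(x - 2) = x^3 - 2*x^2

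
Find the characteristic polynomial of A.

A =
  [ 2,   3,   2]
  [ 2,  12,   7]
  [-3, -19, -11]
x^3 - 3*x^2 + 3*x - 1

Expanding det(x·I − A) (e.g. by cofactor expansion or by noting that A is similar to its Jordan form J, which has the same characteristic polynomial as A) gives
  χ_A(x) = x^3 - 3*x^2 + 3*x - 1
which factors as (x - 1)^3. The eigenvalues (with algebraic multiplicities) are λ = 1 with multiplicity 3.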